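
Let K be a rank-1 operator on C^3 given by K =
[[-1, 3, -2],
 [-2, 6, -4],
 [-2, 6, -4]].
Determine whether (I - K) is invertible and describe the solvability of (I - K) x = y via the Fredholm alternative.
(I - K) is singular (det(I - K) = 0, i.e. 1 ∈ sigma(K)). (I - K) x = y is solvable iff y ⊥ ker((I - K)^*) = span{(-1, 3, -2)}, i.e. iff -y_1 + 3y_2 - 2y_3 = 0. When solvable, the solutions are x = y + c·(1, 2, 2), c arbitrary (ker(I - K) = span{(1, 2, 2)}, dimension 1).

K has rank 1, so it is an outer product K = u v^T: every row of K is a multiple of one row vector. Reading off the entries, u = (1, 2, 2) and v = (-1, 3, -2) (row i of K equals u_i·v^T). A rank-one matrix u v^T satisfies K u = u (v·u) and kills the (2)-dimensional subspace v^⊥, so its characteristic polynomial is lambda^2 (lambda - v·u) with v·u = tr K = 1. Hence the eigenvalues of I - K are 1 (multiplicity 2) and 1 - (1) = 0, so det(I - K) = 0. (Direct check: I - K =
[[2, -3, 2],
 [2, -5, 4],
 [2, -6, 5]]
has determinant 0.) So 1 is an eigenvalue of K and (I - K) is not invertible. The finite-dimensional Fredholm alternative says: either (I - K) is invertible, or ker(I - K) ≠ {0} and then range(I - K) = ker((I - K)^*)^⊥, with dim ker(I - K) = dim ker((I - K)^*). We are in the second case, so we need both kernels. Kernel of I - K: (I - K) u = u - u (v·u) = u - u = 0, so ker(I - K) = span{u} = span{(1, 2, 2)} (it is exactly 1-dimensional because rank(I - K) = 2). Kernel of the adjoint: K is real, so (I - K)^* = I - K^T = I - v u^T, and (I - v u^T) v = v - v (u·v) = 0; hence ker((I - K)^*) = span{v} = span{(-1, 3, -2)}. Therefore (I - K) x = y is solvable iff <y, v> = 0, i.e. iff -y_1 + 3y_2 - 2y_3 = 0. When this holds, K y = u (v·y) = 0, so (I - K) y = y and x = y is a particular solution; the full solution set is the line x = y + c·u = y + c·(1, 2, 2), c ∈ C.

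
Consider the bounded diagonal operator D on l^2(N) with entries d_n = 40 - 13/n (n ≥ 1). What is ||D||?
||D|| = 40

For a diagonal operator on l^2 with entries d_n, ||D|| = sup_n |d_n|. Here d_1 = 27, d_2 = 67/2, ..., and d_n = 40 - 13/n increases monotonically toward 40. All terms lie in [27, 40), so |d_n| = d_n and the supremum is the limit 40, which is not attained by any individual d_n. Hence ||D|| = 40.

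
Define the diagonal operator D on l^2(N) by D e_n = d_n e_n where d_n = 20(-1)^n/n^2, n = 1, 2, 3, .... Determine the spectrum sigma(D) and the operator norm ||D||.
sigma(D) = {20(-1)^n/n^2 : n ≥ 1} ∪ {0}; ||D|| = 20

A bounded diagonal operator on l^2 with diagonal entries d_n has spectrum equal to the closure of {d_n : n ≥ 1}: every d_n is an eigenvalue (with eigenvector e_n), so {d_n} ⊂ sigma(D); the spectrum is closed, so its closure is too; and for lambda not in the closure, (D - lambda I) has bounded inverse (the diagonal entries 1/(d_n - lambda) are bounded). For our sequence d_n = 20(-1)^n/n^2, n = 1, 2, 3, ...:
  - {d_n} = {20(-1)^n/n^2 : n ≥ 1}; the only limit point is 0
  - closure = {20(-1)^n/n^2 : n ≥ 1} ∪ {0}
For the norm: a diagonal operator has ||D|| = sup_n |d_n|. Here |d_n| = 20/n^2 is decreasing, so sup_n |d_n| = |d_1| = 20. So ||D|| = 20.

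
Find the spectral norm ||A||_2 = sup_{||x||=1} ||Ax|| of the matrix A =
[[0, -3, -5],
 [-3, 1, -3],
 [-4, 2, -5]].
||A||_2 ≈ 8.709 (= sqrt(largest eigenvalue of A^T A))

||A||_2 = sigma_max(A) = sqrt(lambda_max(A^T A)). Form the symmetric matrix M = A^T A =
[[25, -11, 29],
 [-11, 14, 2],
 [29, 2, 59]].
Its characteristic polynomial (trace, sum of principal 2x2 minors, determinant of M give the coefficients) is
  p(λ) = det(λ I - M) = λ^3 - 98λ^2 + 1685λ - 361.
No integer candidate from the rational root theorem (±divisors of 361) is a root, so the roots are irrational. The cubic discriminant is Δ = 7841955225 > 0, so there are three distinct real roots. p(0) = -361 and p(1) = 1227 have opposite signs, so a root lies in (0, 1); Newton's method refines it to λ ≈ 0.217. p(21) = 1067 and p(22) = -75 have opposite signs, so a root lies in (21, 22); Newton's method refines it to λ ≈ 21.9361. p(75) = -3361 and p(76) = 627 have opposite signs, so a root lies in (75, 76); Newton's method refines it to λ ≈ 75.847. Check (Vieta): the three roots sum to 98, matching tr M = 98.
So the eigenvalues of A^T A are ≈ 0.217, 21.9361, 75.847 (all ≥ 0, as they must be for A^T A). The largest is λ_max ≈ 75.847, hence ||A||_2 = sqrt(λ_max) ≈ 8.709.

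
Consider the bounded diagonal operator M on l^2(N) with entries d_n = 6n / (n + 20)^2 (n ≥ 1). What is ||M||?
||M|| = 3/40 (attained at n = 20)

For M diagonal, ||M|| = sup_n |d_n|. Treat f(x) = 6x / (x + 20)^2 for real x > 0. By the quotient rule, f'(x) = 6(20 - x)/(x + 20)^3, which is positive for x < 20 and negative for x > 20. So f has a unique maximum at x = 20, and since 20 is a positive integer, the supremum over n ≥ 1 is attained at n = 20: d_20 = 6·20/(20 + 20)^2 = 6·20/1600 = 3/40. Hence ||M|| = 3/40.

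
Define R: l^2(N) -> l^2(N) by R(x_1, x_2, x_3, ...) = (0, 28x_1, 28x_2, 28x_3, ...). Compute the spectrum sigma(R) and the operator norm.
sigma(R) = closed disk {z in C : |z| ≤ 28}; ||R|| = 28

Note R = 28·U where U is the unit right shift (U x)_k = x_{k-1} (with x_0 := 0); so ||R|| = 28||U|| and sigma(R) = 28·sigma(U). ||R x||^2 = sum_{k≥1} |28x_k|^2 = 784||x||^2, so ||R|| = 28 and sigma(R) ⊂ {|z| ≤ 28}. For any |lambda| < 28, the equation (R - lambda I) x = 0 forces x_1 = 0, then 28x_k = lambda x_{k+1} ⇒ x = 0, so R has no eigenvalues. But (R - lambda I) is not surjective for |lambda| < 28: solving (R - lambda I) x = e_1 would require x_n proportional to (lambda/28)^(-n), which is not in l^2. So every |lambda| < 28 lies in the residual spectrum. The boundary |lambda| = 28 is in the approximate point spectrum (the spectrum is closed). Hence sigma(R) is the closed disk of radius 28.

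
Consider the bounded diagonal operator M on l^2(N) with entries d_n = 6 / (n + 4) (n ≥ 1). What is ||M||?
||M|| = 6/5 (attained at n = 1)

For M diagonal, ||M|| = sup_n |d_n| = sup_n 6/(n + 4). This is positive and strictly decreasing in n, so the supremum is attained at n = 1: d_1 = 6/(1 + 4) = 6/5. Hence ||M|| = 6/5.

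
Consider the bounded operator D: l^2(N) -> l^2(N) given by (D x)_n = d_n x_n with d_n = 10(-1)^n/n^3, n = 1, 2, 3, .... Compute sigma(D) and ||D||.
sigma(D) = {10(-1)^n/n^3 : n ≥ 1} ∪ {0}; ||D|| = 10

A bounded diagonal operator on l^2 with diagonal entries d_n has spectrum equal to the closure of {d_n : n ≥ 1}: every d_n is an eigenvalue (with eigenvector e_n), so {d_n} ⊂ sigma(D); the spectrum is closed, so its closure is too; and for lambda not in the closure, (D - lambda I) has bounded inverse (the diagonal entries 1/(d_n - lambda) are bounded). For our sequence d_n = 10(-1)^n/n^3, n = 1, 2, 3, ...:
  - {d_n} = {10(-1)^n/n^3 : n ≥ 1}; the only limit point is 0
  - closure = {10(-1)^n/n^3 : n ≥ 1} ∪ {0}
For the norm: a diagonal operator has ||D|| = sup_n |d_n|. Here |d_n| = 10/n^3 is decreasing, so sup_n |d_n| = |d_1| = 10. So ||D|| = 10.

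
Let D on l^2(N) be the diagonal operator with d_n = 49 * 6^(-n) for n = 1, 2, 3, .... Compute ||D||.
||D|| = 49/6 (attained at n = 1)

For D diagonal, ||D|| = sup_n |d_n|. The sequence d_n = 49 * 6^(-n) is positive and strictly decreasing (ratio 6^(-1) < 1), so the supremum is d_1 = 49/6. Hence ||D|| = 49/6.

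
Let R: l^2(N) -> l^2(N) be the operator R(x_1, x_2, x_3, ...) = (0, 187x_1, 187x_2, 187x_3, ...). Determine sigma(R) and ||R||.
sigma(R) = closed disk {z in C : |z| ≤ 187}; ||R|| = 187

Note R = 187·U where U is the unit right shift (U x)_k = x_{k-1} (with x_0 := 0); so ||R|| = 187||U|| and sigma(R) = 187·sigma(U). ||R x||^2 = sum_{k≥1} |187x_k|^2 = 34969||x||^2, so ||R|| = 187 and sigma(R) ⊂ {|z| ≤ 187}. For any |lambda| < 187, the equation (R - lambda I) x = 0 forces x_1 = 0, then 187x_k = lambda x_{k+1} ⇒ x = 0, so R has no eigenvalues. But (R - lambda I) is not surjective for |lambda| < 187: solving (R - lambda I) x = e_1 would require x_n proportional to (lambda/187)^(-n), which is not in l^2. So every |lambda| < 187 lies in the residual spectrum. The boundary |lambda| = 187 is in the approximate point spectrum (the spectrum is closed). Hence sigma(R) is the closed disk of radius 187.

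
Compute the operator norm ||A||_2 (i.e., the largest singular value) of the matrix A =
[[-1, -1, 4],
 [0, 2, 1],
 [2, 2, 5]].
||A||_2 ≈ 6.7126 (= sqrt(largest eigenvalue of A^T A))

||A||_2 = sigma_max(A) = sqrt(lambda_max(A^T A)). Form the symmetric matrix M = A^T A =
[[5, 5, 6],
 [5, 9, 8],
 [6, 8, 42]].
Its characteristic polynomial (trace, sum of principal 2x2 minors, determinant of M give the coefficients) is
  p(λ) = det(λ I - M) = λ^3 - 56λ^2 + 508λ - 676.
No integer candidate from the rational root theorem (±divisors of 676) is a root, so the roots are irrational. The cubic discriminant is Δ = 143853904 > 0, so there are three distinct real roots. p(1) = -223 and p(2) = 124 have opposite signs, so a root lies in (1, 2); Newton's method refines it to λ ≈ 1.6073. p(9) = 89 and p(10) = -196 have opposite signs, so a root lies in (9, 10); Newton's method refines it to λ ≈ 9.3339. p(45) = -91 and p(46) = 1532 have opposite signs, so a root lies in (45, 46); Newton's method refines it to λ ≈ 45.0588. Check (Vieta): the three roots sum to 56, matching tr M = 56.
So the eigenvalues of A^T A are ≈ 1.6073, 9.3339, 45.0588 (all ≥ 0, as they must be for A^T A). The largest is λ_max ≈ 45.0588, hence ||A||_2 = sqrt(λ_max) ≈ 6.7126.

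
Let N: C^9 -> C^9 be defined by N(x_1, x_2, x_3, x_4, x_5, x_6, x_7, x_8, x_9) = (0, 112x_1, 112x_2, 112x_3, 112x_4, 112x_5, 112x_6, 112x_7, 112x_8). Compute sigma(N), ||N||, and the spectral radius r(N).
sigma(N) = {0}; ||N|| = 112; r(N) = 0. (N is nilpotent with N^9 = 0.)

On C^9, N is a strictly lower-triangular matrix with 112 on the subdiagonal and zeros elsewhere, so its characteristic polynomial is lambda^9 and every eigenvalue is 0: sigma(N) = {0}. For the operator norm, N e_i = 112e_{i+1} for i = 1, ..., 8 and N e_9 = 0, so the singular values of N are 112 (with multiplicity 8) and 0; hence ||N|| = 112. The spectral radius r(N) = max|lambda| = 0. Note ||N|| > r(N) — characteristic of non-normal nilpotent operators. Indeed N^9 = 0.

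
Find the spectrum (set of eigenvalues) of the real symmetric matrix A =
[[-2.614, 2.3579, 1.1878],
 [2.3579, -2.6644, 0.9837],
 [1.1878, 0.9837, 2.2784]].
sigma(A) ≈ {-5, -1, 3}

A is real symmetric, so its spectrum consists of real eigenvalues. Expanding the characteristic polynomial of the displayed matrix gives
  det(λ I - A) = p(λ) = λ^3 + (3)λ^2 + (-13)λ + (-15).
Solving p(λ) = 0 yields eigenvalues ≈ -5, -1, 3. (A is shown rounded to 4 decimals, so these recover the underlying integer eigenvalues to within that precision.)
Verification: the trace of A = -3 equals the sum of eigenvalues -3, and det(A) ≈ 15.0000 matches the eigenvalue product 15.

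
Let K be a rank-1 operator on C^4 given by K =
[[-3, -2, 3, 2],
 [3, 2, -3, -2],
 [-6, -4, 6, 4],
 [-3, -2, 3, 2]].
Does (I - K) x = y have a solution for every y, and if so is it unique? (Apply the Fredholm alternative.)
(I - K) is invertible (det(I - K) = -6 ≠ 0), so for every y in C^4 the equation (I - K) x = y has a unique solution.

K has rank 1, so it is an outer product K = u v^T: every row of K is a multiple of one row vector. Reading off the entries, u = (1, -1, 2, 1) and v = (-3, -2, 3, 2) (row i of K equals u_i·v^T). A rank-one matrix u v^T satisfies K u = u (v·u) and kills the (3)-dimensional subspace v^⊥, so its characteristic polynomial is lambda^3 (lambda - v·u) with v·u = tr K = 7. Hence the eigenvalues of I - K are 1 (multiplicity 3) and 1 - (7) = -6, so det(I - K) = -6. (Direct check: I - K =
[[4, 2, -3, -2],
 [-3, -1, 3, 2],
 [6, 4, -5, -4],
 [3, 2, -3, -1]]
has determinant -6.) The finite-dimensional Fredholm alternative says: either (I - K) is invertible, or ker(I - K) ≠ {0} and then range(I - K) = ker((I - K)^*)^⊥, with dim ker(I - K) = dim ker((I - K)^*). Since det(I - K) ≠ 0, 1 is not an eigenvalue of K and ker(I - K) = {0}, so we are in the first case: for every y there is a unique x = (I - K)^(-1) y. Explicitly, by the Sherman–Morrison formula, (I - u v^T)^(-1) = I + u v^T/(1 - v·u), i.e. (I - K)^(-1) = I + K/(-6).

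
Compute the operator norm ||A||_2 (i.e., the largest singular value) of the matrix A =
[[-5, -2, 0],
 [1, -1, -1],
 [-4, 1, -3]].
||A||_2 ≈ 6.7719 (= sqrt(largest eigenvalue of A^T A))

||A||_2 = sigma_max(A) = sqrt(lambda_max(A^T A)). Form the symmetric matrix M = A^T A =
[[42, 5, 11],
 [5, 6, -2],
 [11, -2, 10]].
Its characteristic polynomial (trace, sum of principal 2x2 minors, determinant of M give the coefficients) is
  p(λ) = det(λ I - M) = λ^3 - 58λ^2 + 582λ - 1156.
No integer candidate from the rational root theorem (±divisors of 1156) is a root, so the roots are irrational. The cubic discriminant is Δ = 115033952 > 0, so there are three distinct real roots. p(2) = -216 and p(3) = 95 have opposite signs, so a root lies in (2, 3); Newton's method refines it to λ ≈ 2.6581. p(9) = 113 and p(10) = -136 have opposite signs, so a root lies in (9, 10); Newton's method refines it to λ ≈ 9.4834. p(45) = -1291 and p(46) = 224 have opposite signs, so a root lies in (45, 46); Newton's method refines it to λ ≈ 45.8585. Check (Vieta): the three roots sum to 58, matching tr M = 58.
So the eigenvalues of A^T A are ≈ 2.6581, 9.4834, 45.8585 (all ≥ 0, as they must be for A^T A). The largest is λ_max ≈ 45.8585, hence ||A||_2 = sqrt(λ_max) ≈ 6.7719.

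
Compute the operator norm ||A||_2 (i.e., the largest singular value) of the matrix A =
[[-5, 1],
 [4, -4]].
||A||_2 = sqrt((58 + sqrt(2340))/2) ≈ 7.2929 (= sqrt(largest eigenvalue of A^T A))

||A||_2 = sigma_max(A) = sqrt(lambda_max(A^T A)). Form the symmetric matrix M = A^T A =
[[41, -21],
 [-21, 17]].
Its characteristic polynomial (trace, determinant of M give the coefficients) is
  p(λ) = det(λ I - M) = λ^2 - 58λ + 256.
For λ^2 - 58λ + 256 the discriminant is 2340. It is nonnegative but not a perfect square, so the roots are real and irrational: λ = (58 ± sqrt(2340))/2 ≈ 53.1868, 4.8132.
So the eigenvalues of A^T A are ≈ 4.8132, 53.1868 (all ≥ 0, as they must be for A^T A). The largest is λ_max = (58 + sqrt(2340))/2 ≈ 53.1868, hence ||A||_2 = sqrt(λ_max) = sqrt((58 + sqrt(2340))/2) ≈ 7.2929.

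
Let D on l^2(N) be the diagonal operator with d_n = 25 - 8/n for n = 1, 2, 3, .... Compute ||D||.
||D|| = 25

For a diagonal operator on l^2 with entries d_n, ||D|| = sup_n |d_n|. Here d_1 = 17, d_2 = 21, ..., and d_n = 25 - 8/n increases monotonically toward 25. All terms lie in [17, 25), so |d_n| = d_n and the supremum is the limit 25, which is not attained by any individual d_n. Hence ||D|| = 25.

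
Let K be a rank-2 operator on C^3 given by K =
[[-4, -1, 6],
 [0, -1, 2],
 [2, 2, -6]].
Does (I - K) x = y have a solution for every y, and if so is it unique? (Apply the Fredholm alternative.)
(I - K) is invertible (det(I - K) = 30 ≠ 0), so for every y in C^3 the equation (I - K) x = y has a unique solution.

K has rank 2 and factors as K = U V^T = u1 v1^T + u2 v2^T with u1 = (2, 0, -1), v1 = (-2, 1, 0), u2 = (-3, -1, 3), v2 = (0, 1, -2) (multiplying out reproduces the displayed K). The nonzero eigenvalues of U V^T coincide with those of the 2 x 2 matrix G = V^T U = [[v1·u1, v1·u2], [v2·u1, v2·u2]] = [[-4, 5], [2, -7]], and by the Sylvester determinant identity det(I_3 - U V^T) = det(I_2 - V^T U) = det([[5, -5], [-2, 8]]) = (5)(8) - (-5)(-2) = 30. (Direct check: I - K =
[[5, 1, -6],
 [0, 2, -2],
 [-2, -2, 7]]
has determinant 30.) The finite-dimensional Fredholm alternative says: either (I - K) is invertible, or ker(I - K) ≠ {0} and then range(I - K) = ker((I - K)^*)^⊥, with dim ker(I - K) = dim ker((I - K)^*). Since det(I - K) ≠ 0, 1 is not an eigenvalue of K and ker(I - K) = {0}, so we are in the first case: for every y there is a unique x = (I - K)^(-1) y. (Explicitly, by the Woodbury identity, (I - U V^T)^(-1) = I + U (I_2 - G)^(-1) V^T.)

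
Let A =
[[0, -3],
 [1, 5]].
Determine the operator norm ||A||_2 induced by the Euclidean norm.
||A||_2 = sqrt((35 + sqrt(1189))/2) ≈ 5.8941 (= sqrt(largest eigenvalue of A^T A))

||A||_2 = sigma_max(A) = sqrt(lambda_max(A^T A)). Form the symmetric matrix M = A^T A =
[[1, 5],
 [5, 34]].
Its characteristic polynomial (trace, determinant of M give the coefficients) is
  p(λ) = det(λ I - M) = λ^2 - 35λ + 9.
For λ^2 - 35λ + 9 the discriminant is 1189. It is nonnegative but not a perfect square, so the roots are real and irrational: λ = (35 ± sqrt(1189))/2 ≈ 34.7409, 0.2591.
So the eigenvalues of A^T A are ≈ 0.2591, 34.7409 (all ≥ 0, as they must be for A^T A). The largest is λ_max = (35 + sqrt(1189))/2 ≈ 34.7409, hence ||A||_2 = sqrt(λ_max) = sqrt((35 + sqrt(1189))/2) ≈ 5.8941.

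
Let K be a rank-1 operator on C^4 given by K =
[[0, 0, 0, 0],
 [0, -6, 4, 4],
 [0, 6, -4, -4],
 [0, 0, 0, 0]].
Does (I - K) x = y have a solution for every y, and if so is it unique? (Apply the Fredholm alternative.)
(I - K) is invertible (det(I - K) = 11 ≠ 0), so for every y in C^4 the equation (I - K) x = y has a unique solution.

K has rank 1, so it is an outer product K = u v^T: every row of K is a multiple of one row vector. Reading off the entries, u = (0, -2, 2, 0) and v = (0, 3, -2, -2) (row i of K equals u_i·v^T). A rank-one matrix u v^T satisfies K u = u (v·u) and kills the (3)-dimensional subspace v^⊥, so its characteristic polynomial is lambda^3 (lambda - v·u) with v·u = tr K = -10. Hence the eigenvalues of I - K are 1 (multiplicity 3) and 1 - (-10) = 11, so det(I - K) = 11. (Direct check: I - K =
[[1, 0, 0, 0],
 [0, 7, -4, -4],
 [0, -6, 5, 4],
 [0, 0, 0, 1]]
has determinant 11.) The finite-dimensional Fredholm alternative says: either (I - K) is invertible, or ker(I - K) ≠ {0} and then range(I - K) = ker((I - K)^*)^⊥, with dim ker(I - K) = dim ker((I - K)^*). Since det(I - K) ≠ 0, 1 is not an eigenvalue of K and ker(I - K) = {0}, so we are in the first case: for every y there is a unique x = (I - K)^(-1) y. Explicitly, by the Sherman–Morrison formula, (I - u v^T)^(-1) = I + u v^T/(1 - v·u), i.e. (I - K)^(-1) = I + K/(11).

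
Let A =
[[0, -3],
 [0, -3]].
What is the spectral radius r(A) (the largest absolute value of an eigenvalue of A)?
r(A) = 3

The eigenvalues of A are the roots of its characteristic polynomial. With M = A (coefficients from the trace and determinant):
  p(λ) = det(λ I - M) = λ^2 + 3λ.
For λ^2 + 3λ the discriminant is 9. It is a perfect square (3^2), so the roots are rational: λ = (-3 ± 3)/2 = 0, -3.
Thus the eigenvalues (to 4 decimals) are 0 (modulus 0); -3 (modulus 3). The spectral radius is the largest modulus: r(A) = 3. (Cross-check: r(A) ≤ ||A||_2 ≈ 4.2426; equality holds whenever A is normal, though it can also hold for some non-normal A.)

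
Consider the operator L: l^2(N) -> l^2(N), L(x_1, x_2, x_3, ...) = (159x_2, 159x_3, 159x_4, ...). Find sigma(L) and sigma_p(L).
sigma(L) = closed disk {z in C : |z| ≤ 159}; sigma_p(L) = open disk {z in C : |z| < 159}

Note L = 159·V where V is the unit left shift (V x)_k = x_{k+1}; so sigma(L) = 159·sigma(V) and ||L|| = 159||V||. ||L x||^2 = 25281sum_{k≥2} |x_k|^2 ≤ 25281||x||^2, with equality on {x : x_1 = 0}, so ||L|| = 159. For any lambda with |lambda| < 159, set r = lambda/159 (|r| < 1); the vector x = (1, r, r^2, ...) is in l^2 and satisfies L x = 159(r, r^2, ...) = lambda x, so lambda is an eigenvalue. On the boundary |lambda| = 159 the geometric series diverges, so no l^2 eigenvector exists, but these lambda lie in the approximate point spectrum. Hence sigma(L) is the closed disk of radius 159 and sigma_p(L) is the open disk.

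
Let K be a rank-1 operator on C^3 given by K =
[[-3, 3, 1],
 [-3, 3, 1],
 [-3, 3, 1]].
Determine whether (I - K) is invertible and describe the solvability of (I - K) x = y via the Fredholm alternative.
(I - K) is singular (det(I - K) = 0, i.e. 1 ∈ sigma(K)). (I - K) x = y is solvable iff y ⊥ ker((I - K)^*) = span{(-3, 3, 1)}, i.e. iff -3y_1 + 3y_2 + y_3 = 0. When solvable, the solutions are x = y + c·(1, 1, 1), c arbitrary (ker(I - K) = span{(1, 1, 1)}, dimension 1).

K has rank 1, so it is an outer product K = u v^T: every row of K is a multiple of one row vector. Reading off the entries, u = (1, 1, 1) and v = (-3, 3, 1) (row i of K equals u_i·v^T). A rank-one matrix u v^T satisfies K u = u (v·u) and kills the (2)-dimensional subspace v^⊥, so its characteristic polynomial is lambda^2 (lambda - v·u) with v·u = tr K = 1. Hence the eigenvalues of I - K are 1 (multiplicity 2) and 1 - (1) = 0, so det(I - K) = 0. (Direct check: I - K =
[[4, -3, -1],
 [3, -2, -1],
 [3, -3, 0]]
has determinant 0.) So 1 is an eigenvalue of K and (I - K) is not invertible. The finite-dimensional Fredholm alternative says: either (I - K) is invertible, or ker(I - K) ≠ {0} and then range(I - K) = ker((I - K)^*)^⊥, with dim ker(I - K) = dim ker((I - K)^*). We are in the second case, so we need both kernels. Kernel of I - K: (I - K) u = u - u (v·u) = u - u = 0, so ker(I - K) = span{u} = span{(1, 1, 1)} (it is exactly 1-dimensional because rank(I - K) = 2). Kernel of the adjoint: K is real, so (I - K)^* = I - K^T = I - v u^T, and (I - v u^T) v = v - v (u·v) = 0; hence ker((I - K)^*) = span{v} = span{(-3, 3, 1)}. Therefore (I - K) x = y is solvable iff <y, v> = 0, i.e. iff -3y_1 + 3y_2 + y_3 = 0. When this holds, K y = u (v·y) = 0, so (I - K) y = y and x = y is a particular solution; the full solution set is the line x = y + c·u = y + c·(1, 1, 1), c ∈ C.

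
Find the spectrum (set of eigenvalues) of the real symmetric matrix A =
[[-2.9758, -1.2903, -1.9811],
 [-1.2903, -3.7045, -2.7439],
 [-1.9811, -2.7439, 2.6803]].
sigma(A) ≈ {-6, -2, 4}

A is real symmetric, so its spectrum consists of real eigenvalues. Expanding the characteristic polynomial of the displayed matrix gives
  det(λ I - A) = p(λ) = λ^3 + (4)λ^2 + (-20)λ + (-48).
Solving p(λ) = 0 yields eigenvalues ≈ -6, -2, 4. (A is shown rounded to 4 decimals, so these recover the underlying integer eigenvalues to within that precision.)
Verification: the trace of A = -4 equals the sum of eigenvalues -4, and det(A) ≈ 48.0009 matches the eigenvalue product 48.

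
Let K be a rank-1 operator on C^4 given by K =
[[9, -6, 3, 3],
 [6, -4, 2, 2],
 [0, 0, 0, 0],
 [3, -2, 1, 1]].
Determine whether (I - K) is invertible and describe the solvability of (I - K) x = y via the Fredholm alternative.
(I - K) is invertible (det(I - K) = -5 ≠ 0), so for every y in C^4 the equation (I - K) x = y has a unique solution.

K has rank 1, so it is an outer product K = u v^T: every row of K is a multiple of one row vector. Reading off the entries, u = (3, 2, 0, 1) and v = (3, -2, 1, 1) (row i of K equals u_i·v^T). A rank-one matrix u v^T satisfies K u = u (v·u) and kills the (3)-dimensional subspace v^⊥, so its characteristic polynomial is lambda^3 (lambda - v·u) with v·u = tr K = 6. Hence the eigenvalues of I - K are 1 (multiplicity 3) and 1 - (6) = -5, so det(I - K) = -5. (Direct check: I - K =
[[-8, 6, -3, -3],
 [-6, 5, -2, -2],
 [0, 0, 1, 0],
 [-3, 2, -1, 0]]
has determinant -5.) The finite-dimensional Fredholm alternative says: either (I - K) is invertible, or ker(I - K) ≠ {0} and then range(I - K) = ker((I - K)^*)^⊥, with dim ker(I - K) = dim ker((I - K)^*). Since det(I - K) ≠ 0, 1 is not an eigenvalue of K and ker(I - K) = {0}, so we are in the first case: for every y there is a unique x = (I - K)^(-1) y. Explicitly, by the Sherman–Morrison formula, (I - u v^T)^(-1) = I + u v^T/(1 - v·u), i.e. (I - K)^(-1) = I + K/(-5).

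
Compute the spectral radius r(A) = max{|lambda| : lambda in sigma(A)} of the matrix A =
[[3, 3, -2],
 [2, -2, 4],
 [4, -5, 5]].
r(A) = 4

The eigenvalues of A are the roots of its characteristic polynomial. With M = A (coefficients from the trace, the sum of principal 2x2 minors, and det A):
  p(λ) = det(λ I - M) = λ^3 - 6λ^2 + 21λ - 52.
By the rational root theorem any rational root is an integer divisor of 52. Testing λ = 4: p(4) = 64 - 96 + 84 - 52 = 0, so λ = 4 is a root. Dividing out (λ - 4) leaves p(λ) = (λ - 4)(λ^2 - 2λ + 13). For λ^2 - 2λ + 13 the discriminant is -48. It is negative, so the roots are the complex-conjugate pair λ = 1 ± (sqrt(48)/2) i ≈ 1 ± 3.4641i. For a conjugate pair the product of the roots equals the constant term, so |λ|^2 = 13 and |λ| = sqrt(13) ≈ 3.6056.
Thus the eigenvalues (to 4 decimals) are 1 ± 3.4641i (modulus 3.6056); 4 (modulus 4). The spectral radius is the largest modulus: r(A) = 4. (Cross-check: r(A) ≤ ||A||_2 ≈ 9.5789; equality holds whenever A is normal, though it can also hold for some non-normal A.)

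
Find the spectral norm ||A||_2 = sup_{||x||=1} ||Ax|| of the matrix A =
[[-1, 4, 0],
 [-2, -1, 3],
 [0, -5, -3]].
||A||_2 ≈ 6.8835 (= sqrt(largest eigenvalue of A^T A))

||A||_2 = sigma_max(A) = sqrt(lambda_max(A^T A)). Form the symmetric matrix M = A^T A =
[[5, -2, -6],
 [-2, 42, 12],
 [-6, 12, 18]].
Its characteristic polynomial (trace, sum of principal 2x2 minors, determinant of M give the coefficients) is
  p(λ) = det(λ I - M) = λ^3 - 65λ^2 + 872λ - 1764.
No integer candidate from the rational root theorem (±divisors of 1764) is a root, so the roots are irrational. The cubic discriminant is Δ = 338336576 > 0, so there are three distinct real roots. p(2) = -272 and p(3) = 294 have opposite signs, so a root lies in (2, 3); Newton's method refines it to λ ≈ 2.4554. p(15) = 66 and p(16) = -356 have opposite signs, so a root lies in (15, 16); Newton's method refines it to λ ≈ 15.1625. p(47) = -542 and p(48) = 924 have opposite signs, so a root lies in (47, 48); Newton's method refines it to λ ≈ 47.3822. Check (Vieta): the three roots sum to 65, matching tr M = 65.
So the eigenvalues of A^T A are ≈ 2.4554, 15.1625, 47.3822 (all ≥ 0, as they must be for A^T A). The largest is λ_max ≈ 47.3822, hence ||A||_2 = sqrt(λ_max) ≈ 6.8835.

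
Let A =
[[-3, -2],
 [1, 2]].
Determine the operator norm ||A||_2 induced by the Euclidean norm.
||A||_2 = sqrt((18 + sqrt(260))/2) ≈ 4.1306 (= sqrt(largest eigenvalue of A^T A))

||A||_2 = sigma_max(A) = sqrt(lambda_max(A^T A)). Form the symmetric matrix M = A^T A =
[[10, 8],
 [8, 8]].
Its characteristic polynomial (trace, determinant of M give the coefficients) is
  p(λ) = det(λ I - M) = λ^2 - 18λ + 16.
For λ^2 - 18λ + 16 the discriminant is 260. It is nonnegative but not a perfect square, so the roots are real and irrational: λ = (18 ± sqrt(260))/2 ≈ 17.0623, 0.9377.
So the eigenvalues of A^T A are ≈ 0.9377, 17.0623 (all ≥ 0, as they must be for A^T A). The largest is λ_max = (18 + sqrt(260))/2 ≈ 17.0623, hence ||A||_2 = sqrt(λ_max) = sqrt((18 + sqrt(260))/2) ≈ 4.1306.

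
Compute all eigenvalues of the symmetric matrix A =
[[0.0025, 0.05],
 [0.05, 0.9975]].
sigma(A) ≈ {0, 1}

A is real symmetric, so its spectrum consists of real eigenvalues. Expanding the characteristic polynomial of the displayed matrix gives
  det(λ I - A) = p(λ) = λ^2 + (-1)λ + (0).
Solving p(λ) = 0 yields eigenvalues ≈ 0, 1. (A is shown rounded to 4 decimals, so these recover the underlying integer eigenvalues to within that precision.)
Verification: the trace of A = 1 equals the sum of eigenvalues 1, and det(A) ≈ -0.0000 matches the eigenvalue product 0.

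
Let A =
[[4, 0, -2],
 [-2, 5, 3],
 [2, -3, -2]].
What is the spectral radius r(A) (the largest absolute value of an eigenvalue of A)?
r(A) ≈ 3.5959

The eigenvalues of A are the roots of its characteristic polynomial. With M = A (coefficients from the trace, the sum of principal 2x2 minors, and det A):
  p(λ) = det(λ I - M) = λ^3 - 7λ^2 + 15λ - 4.
No integer candidate from the rational root theorem (±divisors of 4) is a root, so the roots are irrational. The cubic discriminant is Δ = -835 < 0, so there is one real root and a complex-conjugate pair. p(0) = -4 and p(1) = 5 have opposite signs, so a root lies in (0, 1); Newton's method refines it to λ ≈ 0.3094. Dividing out (λ - (0.3094)) leaves approximately λ^2 - 6.6906λ + 12.9302. For λ^2 - 6.6906λ + 12.9302 the discriminant is -6.9562. It is negative, so the remaining roots are the complex-conjugate pair λ ≈ 3.3453 ± 1.3187i. Their product equals the constant term, so |λ|^2 ≈ 12.9302 and |λ| ≈ 3.5959.
Thus the eigenvalues (to 4 decimals) are 0.3094 (modulus 0.3094); 3.3453 ± 1.3187i (modulus 3.5959). The spectral radius is the largest modulus: r(A) ≈ 3.5959. (Cross-check: r(A) ≤ ||A||_2 ≈ 7.9063; equality holds whenever A is normal, though it can also hold for some non-normal A.)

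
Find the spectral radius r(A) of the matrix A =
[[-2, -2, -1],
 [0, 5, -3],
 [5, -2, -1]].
r(A) ≈ 6.2305

The eigenvalues of A are the roots of its characteristic polynomial. With M = A (coefficients from the trace, the sum of principal 2x2 minors, and det A):
  p(λ) = det(λ I - M) = λ^3 - 2λ^2 - 14λ - 77.
No integer candidate from the rational root theorem (±divisors of 77) is a root, so the roots are irrational. The cubic discriminant is Δ = -189595 < 0, so there is one real root and a complex-conjugate pair. p(6) = -17 and p(7) = 70 have opposite signs, so a root lies in (6, 7); Newton's method refines it to λ ≈ 6.2305. Dividing out (λ - (6.2305)) leaves approximately λ^2 + 4.2305λ + 12.3585. For λ^2 + 4.2305λ + 12.3585 the discriminant is -31.5365. It is negative, so the remaining roots are the complex-conjugate pair λ ≈ -2.1153 ± 2.8079i. Their product equals the constant term, so |λ|^2 ≈ 12.3585 and |λ| ≈ 3.5155.
Thus the eigenvalues (to 4 decimals) are 6.2305 (modulus 6.2305); -2.1153 ± 2.8079i (modulus 3.5155). The spectral radius is the largest modulus: r(A) ≈ 6.2305. (Cross-check: r(A) ≤ ||A||_2 ≈ 6.2877; equality holds whenever A is normal, though it can also hold for some non-normal A.)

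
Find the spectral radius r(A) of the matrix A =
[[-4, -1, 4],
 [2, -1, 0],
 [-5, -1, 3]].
r(A) = sqrt(10) ≈ 3.1623

The eigenvalues of A are the roots of its characteristic polynomial. With M = A (coefficients from the trace, the sum of principal 2x2 minors, and det A):
  p(λ) = det(λ I - M) = λ^3 + 2λ^2 + 11λ + 10.
By the rational root theorem any rational root is an integer divisor of 10. Testing λ = -1: p(-1) = -1 + 2 - 11 + 10 = 0, so λ = -1 is a root. Dividing out (λ + 1) leaves p(λ) = (λ + 1)(λ^2 + λ + 10). For λ^2 + λ + 10 the discriminant is -39. It is negative, so the roots are the complex-conjugate pair λ = -1/2 ± (sqrt(39)/2) i ≈ -0.5 ± 3.1225i. For a conjugate pair the product of the roots equals the constant term, so |λ|^2 = 10 and |λ| = sqrt(10) ≈ 3.1623.
Thus the eigenvalues (to 4 decimals) are -0.5 ± 3.1225i (modulus 3.1623); -1 (modulus 1). The spectral radius is the largest modulus: r(A) = sqrt(10) ≈ 3.1623. (Cross-check: r(A) ≤ ||A||_2 ≈ 8.308; equality holds whenever A is normal, though it can also hold for some non-normal A.)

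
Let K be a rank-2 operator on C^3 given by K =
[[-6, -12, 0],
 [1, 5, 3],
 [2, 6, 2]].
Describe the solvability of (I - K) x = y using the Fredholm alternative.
(I - K) is invertible (det(I - K) = -38 ≠ 0), so for every y in C^3 the equation (I - K) x = y has a unique solution.

K has rank 2 and factors as K = U V^T = u1 v1^T + u2 v2^T with u1 = (3, -2, -2), v1 = (-1, -3, -1), u2 = (-3, -1, 0), v2 = (1, 1, -1) (multiplying out reproduces the displayed K). The nonzero eigenvalues of U V^T coincide with those of the 2 x 2 matrix G = V^T U = [[v1·u1, v1·u2], [v2·u1, v2·u2]] = [[5, 6], [3, -4]], and by the Sylvester determinant identity det(I_3 - U V^T) = det(I_2 - V^T U) = det([[-4, -6], [-3, 5]]) = (-4)(5) - (-6)(-3) = -38. (Direct check: I - K =
[[7, 12, 0],
 [-1, -4, -3],
 [-2, -6, -1]]
has determinant -38.) The finite-dimensional Fredholm alternative says: either (I - K) is invertible, or ker(I - K) ≠ {0} and then range(I - K) = ker((I - K)^*)^⊥, with dim ker(I - K) = dim ker((I - K)^*). Since det(I - K) ≠ 0, 1 is not an eigenvalue of K and ker(I - K) = {0}, so we are in the first case: for every y there is a unique x = (I - K)^(-1) y. (Explicitly, by the Woodbury identity, (I - U V^T)^(-1) = I + U (I_2 - G)^(-1) V^T.)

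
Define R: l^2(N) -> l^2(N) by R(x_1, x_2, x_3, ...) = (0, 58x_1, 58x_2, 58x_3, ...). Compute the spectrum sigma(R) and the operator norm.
sigma(R) = closed disk {z in C : |z| ≤ 58}; ||R|| = 58

Note R = 58·U where U is the unit right shift (U x)_k = x_{k-1} (with x_0 := 0); so ||R|| = 58||U|| and sigma(R) = 58·sigma(U). ||R x||^2 = sum_{k≥1} |58x_k|^2 = 3364||x||^2, so ||R|| = 58 and sigma(R) ⊂ {|z| ≤ 58}. For any |lambda| < 58, the equation (R - lambda I) x = 0 forces x_1 = 0, then 58x_k = lambda x_{k+1} ⇒ x = 0, so R has no eigenvalues. But (R - lambda I) is not surjective for |lambda| < 58: solving (R - lambda I) x = e_1 would require x_n proportional to (lambda/58)^(-n), which is not in l^2. So every |lambda| < 58 lies in the residual spectrum. The boundary |lambda| = 58 is in the approximate point spectrum (the spectrum is closed). Hence sigma(R) is the closed disk of radius 58.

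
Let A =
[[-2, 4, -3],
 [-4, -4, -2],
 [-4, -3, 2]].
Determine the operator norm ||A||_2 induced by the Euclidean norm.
||A||_2 ≈ 7.6795 (= sqrt(largest eigenvalue of A^T A))

||A||_2 = sigma_max(A) = sqrt(lambda_max(A^T A)). Form the symmetric matrix M = A^T A =
[[36, 20, 6],
 [20, 41, -10],
 [6, -10, 17]].
Its characteristic polynomial (trace, sum of principal 2x2 minors, determinant of M give the coefficients) is
  p(λ) = det(λ I - M) = λ^3 - 94λ^2 + 2249λ - 10816.
No integer candidate from the rational root theorem (±divisors of 10816) is a root, so the roots are irrational. The cubic discriminant is Δ = 1255926880 > 0, so there are three distinct real roots. p(6) = -490 and p(7) = 664 have opposite signs, so a root lies in (6, 7); Newton's method refines it to λ ≈ 6.409. p(28) = 412 and p(29) = -260 have opposite signs, so a root lies in (28, 29); Newton's method refines it to λ ≈ 28.616. p(58) = -1478 and p(59) = 40 have opposite signs, so a root lies in (58, 59); Newton's method refines it to λ ≈ 58.975. Check (Vieta): the three roots sum to 94, matching tr M = 94.
So the eigenvalues of A^T A are ≈ 6.409, 28.616, 58.975 (all ≥ 0, as they must be for A^T A). The largest is λ_max ≈ 58.975, hence ||A||_2 = sqrt(λ_max) ≈ 7.6795.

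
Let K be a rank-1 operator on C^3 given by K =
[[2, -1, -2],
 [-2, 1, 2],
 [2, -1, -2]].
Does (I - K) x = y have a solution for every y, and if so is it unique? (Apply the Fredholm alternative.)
(I - K) is singular (det(I - K) = 0, i.e. 1 ∈ sigma(K)). (I - K) x = y is solvable iff y ⊥ ker((I - K)^*) = span{(2, -1, -2)}, i.e. iff 2y_1 - y_2 - 2y_3 = 0. When solvable, the solutions are x = y + c·(1, -1, 1), c arbitrary (ker(I - K) = span{(1, -1, 1)}, dimension 1).

K has rank 1, so it is an outer product K = u v^T: every row of K is a multiple of one row vector. Reading off the entries, u = (1, -1, 1) and v = (2, -1, -2) (row i of K equals u_i·v^T). A rank-one matrix u v^T satisfies K u = u (v·u) and kills the (2)-dimensional subspace v^⊥, so its characteristic polynomial is lambda^2 (lambda - v·u) with v·u = tr K = 1. Hence the eigenvalues of I - K are 1 (multiplicity 2) and 1 - (1) = 0, so det(I - K) = 0. (Direct check: I - K =
[[-1, 1, 2],
 [2, 0, -2],
 [-2, 1, 3]]
has determinant 0.) So 1 is an eigenvalue of K and (I - K) is not invertible. The finite-dimensional Fredholm alternative says: either (I - K) is invertible, or ker(I - K) ≠ {0} and then range(I - K) = ker((I - K)^*)^⊥, with dim ker(I - K) = dim ker((I - K)^*). We are in the second case, so we need both kernels. Kernel of I - K: (I - K) u = u - u (v·u) = u - u = 0, so ker(I - K) = span{u} = span{(1, -1, 1)} (it is exactly 1-dimensional because rank(I - K) = 2). Kernel of the adjoint: K is real, so (I - K)^* = I - K^T = I - v u^T, and (I - v u^T) v = v - v (u·v) = 0; hence ker((I - K)^*) = span{v} = span{(2, -1, -2)}. Therefore (I - K) x = y is solvable iff <y, v> = 0, i.e. iff 2y_1 - y_2 - 2y_3 = 0. When this holds, K y = u (v·y) = 0, so (I - K) y = y and x = y is a particular solution; the full solution set is the line x = y + c·u = y + c·(1, -1, 1), c ∈ C.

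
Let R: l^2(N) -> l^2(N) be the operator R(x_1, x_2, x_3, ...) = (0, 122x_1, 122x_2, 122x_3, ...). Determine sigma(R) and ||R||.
sigma(R) = closed disk {z in C : |z| ≤ 122}; ||R|| = 122

Note R = 122·U where U is the unit right shift (U x)_k = x_{k-1} (with x_0 := 0); so ||R|| = 122||U|| and sigma(R) = 122·sigma(U). ||R x||^2 = sum_{k≥1} |122x_k|^2 = 14884||x||^2, so ||R|| = 122 and sigma(R) ⊂ {|z| ≤ 122}. For any |lambda| < 122, the equation (R - lambda I) x = 0 forces x_1 = 0, then 122x_k = lambda x_{k+1} ⇒ x = 0, so R has no eigenvalues. But (R - lambda I) is not surjective for |lambda| < 122: solving (R - lambda I) x = e_1 would require x_n proportional to (lambda/122)^(-n), which is not in l^2. So every |lambda| < 122 lies in the residual spectrum. The boundary |lambda| = 122 is in the approximate point spectrum (the spectrum is closed). Hence sigma(R) is the closed disk of radius 122.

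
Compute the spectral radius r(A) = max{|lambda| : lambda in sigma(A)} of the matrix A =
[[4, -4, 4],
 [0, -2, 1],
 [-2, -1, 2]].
r(A) ≈ 3.6451

The eigenvalues of A are the roots of its characteristic polynomial. With M = A (coefficients from the trace, the sum of principal 2x2 minors, and det A):
  p(λ) = det(λ I - M) = λ^3 - 4λ^2 + 5λ + 20.
No integer candidate from the rational root theorem (±divisors of 20) is a root, so the roots are irrational. The cubic discriminant is Δ = -12980 < 0, so there is one real root and a complex-conjugate pair. p(-2) = -14 and p(-1) = 10 have opposite signs, so a root lies in (-2, -1); Newton's method refines it to λ ≈ -1.5053. Dividing out (λ - (-1.5053)) leaves approximately λ^2 - 5.5053λ + 13.2868. For λ^2 - 5.5053λ + 13.2868 the discriminant is -22.8394. It is negative, so the remaining roots are the complex-conjugate pair λ ≈ 2.7526 ± 2.3895i. Their product equals the constant term, so |λ|^2 ≈ 13.2868 and |λ| ≈ 3.6451.
Thus the eigenvalues (to 4 decimals) are -1.5053 (modulus 1.5053); 2.7526 ± 2.3895i (modulus 3.6451). The spectral radius is the largest modulus: r(A) ≈ 3.6451. (Cross-check: r(A) ≤ ||A||_2 ≈ 7.189; equality holds whenever A is normal, though it can also hold for some non-normal A.)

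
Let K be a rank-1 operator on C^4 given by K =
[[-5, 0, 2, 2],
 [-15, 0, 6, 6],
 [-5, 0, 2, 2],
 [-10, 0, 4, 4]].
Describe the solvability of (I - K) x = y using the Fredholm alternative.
(I - K) is singular (det(I - K) = 0, i.e. 1 ∈ sigma(K)). (I - K) x = y is solvable iff y ⊥ ker((I - K)^*) = span{(-5, 0, 2, 2)}, i.e. iff -5y_1 + 2y_3 + 2y_4 = 0. When solvable, the solutions are x = y + c·(1, 3, 1, 2), c arbitrary (ker(I - K) = span{(1, 3, 1, 2)}, dimension 1).

K has rank 1, so it is an outer product K = u v^T: every row of K is a multiple of one row vector. Reading off the entries, u = (1, 3, 1, 2) and v = (-5, 0, 2, 2) (row i of K equals u_i·v^T). A rank-one matrix u v^T satisfies K u = u (v·u) and kills the (3)-dimensional subspace v^⊥, so its characteristic polynomial is lambda^3 (lambda - v·u) with v·u = tr K = 1. Hence the eigenvalues of I - K are 1 (multiplicity 3) and 1 - (1) = 0, so det(I - K) = 0. (Direct check: I - K =
[[6, 0, -2, -2],
 [15, 1, -6, -6],
 [5, 0, -1, -2],
 [10, 0, -4, -3]]
has determinant 0.) So 1 is an eigenvalue of K and (I - K) is not invertible. The finite-dimensional Fredholm alternative says: either (I - K) is invertible, or ker(I - K) ≠ {0} and then range(I - K) = ker((I - K)^*)^⊥, with dim ker(I - K) = dim ker((I - K)^*). We are in the second case, so we need both kernels. Kernel of I - K: (I - K) u = u - u (v·u) = u - u = 0, so ker(I - K) = span{u} = span{(1, 3, 1, 2)} (it is exactly 1-dimensional because rank(I - K) = 3). Kernel of the adjoint: K is real, so (I - K)^* = I - K^T = I - v u^T, and (I - v u^T) v = v - v (u·v) = 0; hence ker((I - K)^*) = span{v} = span{(-5, 0, 2, 2)}. Therefore (I - K) x = y is solvable iff <y, v> = 0, i.e. iff -5y_1 + 2y_3 + 2y_4 = 0. When this holds, K y = u (v·y) = 0, so (I - K) y = y and x = y is a particular solution; the full solution set is the line x = y + c·u = y + c·(1, 3, 1, 2), c ∈ C.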